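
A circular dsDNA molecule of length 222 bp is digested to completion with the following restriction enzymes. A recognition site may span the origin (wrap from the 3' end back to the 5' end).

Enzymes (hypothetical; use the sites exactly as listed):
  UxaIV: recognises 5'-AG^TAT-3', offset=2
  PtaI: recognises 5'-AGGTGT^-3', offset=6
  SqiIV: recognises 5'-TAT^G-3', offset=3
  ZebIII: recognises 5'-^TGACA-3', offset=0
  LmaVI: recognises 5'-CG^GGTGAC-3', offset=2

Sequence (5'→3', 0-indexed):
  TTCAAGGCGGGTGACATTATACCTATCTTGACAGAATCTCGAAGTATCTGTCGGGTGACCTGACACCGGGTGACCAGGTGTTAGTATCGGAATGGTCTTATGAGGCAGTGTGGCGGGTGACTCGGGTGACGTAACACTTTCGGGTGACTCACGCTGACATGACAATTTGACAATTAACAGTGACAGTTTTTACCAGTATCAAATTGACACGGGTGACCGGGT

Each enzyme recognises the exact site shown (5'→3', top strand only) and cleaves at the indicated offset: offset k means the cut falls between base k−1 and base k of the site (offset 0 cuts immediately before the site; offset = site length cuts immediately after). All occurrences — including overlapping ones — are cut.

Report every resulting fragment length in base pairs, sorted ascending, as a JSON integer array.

[2,3,5,7,7,8,8,8,9,9,12,13,13,14,16,16,17,17,18,20]

Scan for sites:
  UxaIV AGTAT/2: at [42, 82, 194] ⇒ [44, 84, 196]
  PtaI AGGTGT/6: at [75] ⇒ [81]
  SqiIV TATG/3: at [98] ⇒ [101]
  ZebIII TGACA/0: at [11, 28, 60, 154, 159, 167, 180, 204] ⇒ [11, 28, 60, 154, 159, 167, 180, 204]
  LmaVI CGGGTGAC/2: at [7, 51, 66, 113, 122, 140, 209] ⇒ [9, 53, 68, 115, 124, 142, 211]

All cut coordinates (distinct, sorted): [9, 11, 28, 44, 53, 60, 68, 81, 84, 101, 115, 124, 142, 154, 159, 167, 180, 196, 204, 211]

Fragments:
  9→11: 2 bp
  11→28: 17 bp
  28→44: 16 bp
  44→53: 9 bp
  53→60: 7 bp
  60→68: 8 bp
  68→81: 13 bp
  81→84: 3 bp
  84→101: 17 bp
  101→115: 14 bp
  115→124: 9 bp
  124→142: 18 bp
  142→154: 12 bp
  154→159: 5 bp
  159→167: 8 bp
  167→180: 13 bp
  180→196: 16 bp
  196→204: 8 bp
  204→211: 7 bp
  211→9 (wrap): 222-211+9 = 20 bp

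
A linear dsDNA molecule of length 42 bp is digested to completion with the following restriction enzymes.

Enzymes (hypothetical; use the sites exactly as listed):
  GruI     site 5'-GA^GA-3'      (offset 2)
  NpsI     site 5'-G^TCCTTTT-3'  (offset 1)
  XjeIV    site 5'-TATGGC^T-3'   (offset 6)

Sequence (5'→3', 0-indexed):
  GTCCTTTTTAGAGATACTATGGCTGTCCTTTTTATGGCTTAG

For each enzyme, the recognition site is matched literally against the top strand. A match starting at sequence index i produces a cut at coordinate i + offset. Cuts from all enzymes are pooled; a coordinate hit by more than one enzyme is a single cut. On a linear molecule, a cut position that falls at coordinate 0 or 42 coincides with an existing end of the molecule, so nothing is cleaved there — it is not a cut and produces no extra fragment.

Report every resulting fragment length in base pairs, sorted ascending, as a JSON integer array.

Scan for sites:
  GruI (GAGA, off=2): starts [10] → cuts [12]
  NpsI (GTCCTTTT, off=1): starts [0, 24] → cuts [1, 25]
  XjeIV (TATGGCT, off=6): starts [17, 32] → cuts [23, 38]

Pooled cuts: [1, 12, 23, 25, 38]

Fragment lengths:
  [0,1): 1 bp
  [1,12): 11 bp
  [12,23): 11 bp
  [23,25): 2 bp
  [25,38): 13 bp
  [38,42): 4 bp

[1,2,4,11,11,13]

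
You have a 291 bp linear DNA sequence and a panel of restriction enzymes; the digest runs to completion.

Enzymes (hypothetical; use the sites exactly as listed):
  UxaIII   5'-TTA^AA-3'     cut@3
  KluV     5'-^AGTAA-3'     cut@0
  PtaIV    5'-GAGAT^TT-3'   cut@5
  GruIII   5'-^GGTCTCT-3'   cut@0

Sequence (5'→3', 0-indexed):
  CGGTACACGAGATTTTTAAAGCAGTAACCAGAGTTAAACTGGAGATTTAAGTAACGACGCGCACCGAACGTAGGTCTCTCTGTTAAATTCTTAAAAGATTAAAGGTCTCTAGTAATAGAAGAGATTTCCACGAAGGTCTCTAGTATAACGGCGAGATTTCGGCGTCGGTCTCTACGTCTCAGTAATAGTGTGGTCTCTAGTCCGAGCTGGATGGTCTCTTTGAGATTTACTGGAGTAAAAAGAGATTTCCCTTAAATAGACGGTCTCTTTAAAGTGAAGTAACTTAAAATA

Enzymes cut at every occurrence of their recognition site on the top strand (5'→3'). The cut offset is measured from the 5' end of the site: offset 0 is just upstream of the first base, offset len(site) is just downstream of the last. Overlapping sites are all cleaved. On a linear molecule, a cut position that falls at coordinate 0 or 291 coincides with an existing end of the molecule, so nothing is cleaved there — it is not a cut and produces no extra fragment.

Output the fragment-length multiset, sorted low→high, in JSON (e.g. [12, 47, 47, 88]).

[2,3,4,5,5,6,7,7,7,8,8,8,9,9,9,10,10,11,13,13,13,14,14,14,15,21,23,23]

Per-enzyme occurrences:
  UxaIII (TTAAA, off=3): starts [15, 33, 82, 90, 98, 251, 268, 283] → cuts [18, 36, 85, 93, 101, 254, 271, 286]
  KluV (AGTAA, off=0): starts [22, 49, 110, 180, 233, 277] → cuts [22, 49, 110, 180, 233, 277]
  PtaIV (GAGATTT, off=5): starts [8, 41, 120, 152, 221, 241] → cuts [13, 46, 125, 157, 226, 246]
  GruIII (GGTCTCT, off=0): starts [72, 103, 134, 166, 191, 212, 261] → cuts [72, 103, 134, 166, 191, 212, 261]

All cut coordinates (distinct, sorted): [13, 18, 22, 36, 46, 49, 72, 85, 93, 101, 103, 110, 125, 134, 157, 166, 180, 191, 212, 226, 233, 246, 254, 261, 271, 277, 286]

Fragment lengths:
  [0,13): 13 bp
  [13,18): 5 bp
  [18,22): 4 bp
  [22,36): 14 bp
  [36,46): 10 bp
  [46,49): 3 bp
  [49,72): 23 bp
  [72,85): 13 bp
  [85,93): 8 bp
  [93,101): 8 bp
  [101,103): 2 bp
  [103,110): 7 bp
  [110,125): 15 bp
  [125,134): 9 bp
  [134,157): 23 bp
  [157,166): 9 bp
  [166,180): 14 bp
  [180,191): 11 bp
  [191,212): 21 bp
  [212,226): 14 bp
  [226,233): 7 bp
  [233,246): 13 bp
  [246,254): 8 bp
  [254,261): 7 bp
  [261,271): 10 bp
  [271,277): 6 bp
  [277,286): 9 bp
  [286,291): 5 bp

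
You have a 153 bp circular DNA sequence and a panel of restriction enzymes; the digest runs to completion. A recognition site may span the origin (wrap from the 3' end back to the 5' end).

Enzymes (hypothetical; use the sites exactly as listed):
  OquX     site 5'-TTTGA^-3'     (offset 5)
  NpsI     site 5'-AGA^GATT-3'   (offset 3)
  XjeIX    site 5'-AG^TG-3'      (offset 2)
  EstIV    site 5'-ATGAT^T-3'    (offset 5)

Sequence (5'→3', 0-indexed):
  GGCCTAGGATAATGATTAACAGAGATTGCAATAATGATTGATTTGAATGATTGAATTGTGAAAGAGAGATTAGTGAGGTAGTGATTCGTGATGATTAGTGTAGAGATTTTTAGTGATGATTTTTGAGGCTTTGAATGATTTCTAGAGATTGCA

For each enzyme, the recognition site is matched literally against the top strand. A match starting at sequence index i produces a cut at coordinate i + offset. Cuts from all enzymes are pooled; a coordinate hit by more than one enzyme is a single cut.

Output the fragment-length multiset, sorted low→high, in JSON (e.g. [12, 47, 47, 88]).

[3,5,5,6,6,6,7,7,7,8,8,8,9,14,15,16,23]

Scan for sites:
  OquX (TTTGA, off=5): starts [41, 121, 129] → cuts [46, 126, 134]
  NpsI (AGAGATT, off=3): starts [20, 64, 101, 143] → cuts [23, 67, 104, 146]
  XjeIX (AGTG, off=2): starts [71, 79, 96, 111] → cuts [73, 81, 98, 113]
  EstIV (ATGATT, off=5): starts [11, 33, 46, 90, 115, 134] → cuts [16, 38, 51, 95, 120, 139]

All cut coordinates (distinct, sorted): [16, 23, 38, 46, 51, 67, 73, 81, 95, 98, 104, 113, 120, 126, 134, 139, 146]

Fragments:
  16→23: 7 bp
  23→38: 15 bp
  38→46: 8 bp
  46→51: 5 bp
  51→67: 16 bp
  67→73: 6 bp
  73→81: 8 bp
  81→95: 14 bp
  95→98: 3 bp
  98→104: 6 bp
  104→113: 9 bp
  113→120: 7 bp
  120→126: 6 bp
  126→134: 8 bp
  134→139: 5 bp
  139→146: 7 bp
  146→16 (wrap): 153-146+16 = 23 bp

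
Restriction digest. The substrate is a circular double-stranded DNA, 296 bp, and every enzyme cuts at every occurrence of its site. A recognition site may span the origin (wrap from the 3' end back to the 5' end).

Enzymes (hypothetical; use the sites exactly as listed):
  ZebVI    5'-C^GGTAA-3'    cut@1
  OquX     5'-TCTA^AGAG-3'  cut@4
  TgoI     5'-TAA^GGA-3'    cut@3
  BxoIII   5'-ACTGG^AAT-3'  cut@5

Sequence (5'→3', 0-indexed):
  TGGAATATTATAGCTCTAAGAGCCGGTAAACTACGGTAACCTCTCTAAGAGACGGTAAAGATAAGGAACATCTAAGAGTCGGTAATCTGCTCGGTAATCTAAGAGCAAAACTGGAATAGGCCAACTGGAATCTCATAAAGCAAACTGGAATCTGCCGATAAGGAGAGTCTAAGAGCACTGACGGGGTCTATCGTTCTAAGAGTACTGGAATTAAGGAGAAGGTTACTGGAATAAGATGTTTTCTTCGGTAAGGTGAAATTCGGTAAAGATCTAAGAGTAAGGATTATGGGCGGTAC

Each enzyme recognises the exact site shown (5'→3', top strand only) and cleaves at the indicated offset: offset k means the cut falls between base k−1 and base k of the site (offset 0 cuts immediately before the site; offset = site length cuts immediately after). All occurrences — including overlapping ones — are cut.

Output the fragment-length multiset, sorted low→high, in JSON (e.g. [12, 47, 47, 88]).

[6,6,6,6,7,9,10,10,10,10,11,12,12,13,13,13,14,15,15,15,17,19,20,27]

Site scan:
  ZebVI CGGTAA/1: at [23, 33, 52, 79, 91, 245, 260] ⇒ [24, 34, 53, 80, 92, 246, 261]
  OquX TCTAAGAG/4: at [14, 43, 70, 97, 167, 194, 269] ⇒ [18, 47, 74, 101, 171, 198, 273]
  TgoI TAAGGA/3: at [61, 158, 211, 277] ⇒ [64, 161, 214, 280]
  BxoIII ACTGGAAT/5: at [109, 123, 143, 203, 224, 294] ⇒ [3, 114, 128, 148, 208, 229]

Pooled cuts: [3, 18, 24, 34, 47, 53, 64, 74, 80, 92, 101, 114, 128, 148, 161, 171, 198, 208, 214, 229, 246, 261, 273, 280]

Fragments:
  3→18: 15 bp
  18→24: 6 bp
  24→34: 10 bp
  34→47: 13 bp
  47→53: 6 bp
  53→64: 11 bp
  64→74: 10 bp
  74→80: 6 bp
  80→92: 12 bp
  92→101: 9 bp
  101→114: 13 bp
  114→128: 14 bp
  128→148: 20 bp
  148→161: 13 bp
  161→171: 10 bp
  171→198: 27 bp
  198→208: 10 bp
  208→214: 6 bp
  214→229: 15 bp
  229→246: 17 bp
  246→261: 15 bp
  261→273: 12 bp
  273→280: 7 bp
  280→3 (wrap): 296-280+3 = 19 bp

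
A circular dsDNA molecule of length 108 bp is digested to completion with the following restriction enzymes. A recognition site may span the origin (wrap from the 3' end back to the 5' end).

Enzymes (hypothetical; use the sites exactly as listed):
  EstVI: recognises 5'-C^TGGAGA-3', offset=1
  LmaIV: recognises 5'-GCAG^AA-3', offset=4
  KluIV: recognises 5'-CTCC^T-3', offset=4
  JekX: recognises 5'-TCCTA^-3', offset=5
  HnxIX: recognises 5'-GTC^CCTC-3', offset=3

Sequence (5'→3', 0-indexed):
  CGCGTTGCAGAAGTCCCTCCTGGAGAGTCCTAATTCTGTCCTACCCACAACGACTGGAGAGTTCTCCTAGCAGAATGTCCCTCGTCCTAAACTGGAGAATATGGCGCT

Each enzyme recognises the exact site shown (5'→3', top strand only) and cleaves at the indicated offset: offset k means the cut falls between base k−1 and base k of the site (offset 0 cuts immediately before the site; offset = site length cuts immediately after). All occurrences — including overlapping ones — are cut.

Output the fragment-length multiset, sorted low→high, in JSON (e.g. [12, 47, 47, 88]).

[2,3,4,5,5,6,10,11,11,12,13,26]

Scan for sites:
  EstVI CTGGAGA/1: at [19, 53, 91] ⇒ [20, 54, 92]
  LmaIV GCAGAA/4: at [6, 69] ⇒ [10, 73]
  KluIV CTCCT/4: at [16, 63] ⇒ [20, 67]
  JekX TCCTA/5: at [27, 38, 64, 84] ⇒ [32, 43, 69, 89]
  HnxIX GTCCCTC/3: at [12, 76] ⇒ [15, 79]

Pooled cuts: [10, 15, 20, 32, 43, 54, 67, 69, 73, 79, 89, 92]

Fragment lengths:
  10→15: 5 bp
  15→20: 5 bp
  20→32: 12 bp
  32→43: 11 bp
  43→54: 11 bp
  54→67: 13 bp
  67→69: 2 bp
  69→73: 4 bp
  73→79: 6 bp
  79→89: 10 bp
  89→92: 3 bp
  92→10 (wrap): 108-92+10 = 26 bp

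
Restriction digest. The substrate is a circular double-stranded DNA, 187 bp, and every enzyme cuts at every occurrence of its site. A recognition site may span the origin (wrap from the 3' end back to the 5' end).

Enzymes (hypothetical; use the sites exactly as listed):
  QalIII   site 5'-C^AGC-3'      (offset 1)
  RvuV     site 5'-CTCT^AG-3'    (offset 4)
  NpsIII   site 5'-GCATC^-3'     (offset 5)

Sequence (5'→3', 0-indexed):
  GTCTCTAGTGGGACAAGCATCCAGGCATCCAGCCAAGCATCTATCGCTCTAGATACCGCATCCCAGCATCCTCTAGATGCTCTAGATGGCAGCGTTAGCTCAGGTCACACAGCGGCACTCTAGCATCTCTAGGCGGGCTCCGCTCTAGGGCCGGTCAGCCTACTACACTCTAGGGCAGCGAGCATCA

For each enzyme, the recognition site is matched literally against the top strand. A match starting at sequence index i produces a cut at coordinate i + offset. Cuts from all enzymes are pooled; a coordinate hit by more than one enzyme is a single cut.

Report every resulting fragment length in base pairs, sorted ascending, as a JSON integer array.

[1,2,3,4,5,6,6,7,7,8,9,9,10,10,11,11,12,15,15,16,20]

Per-enzyme occurrences:
  QalIII (CAGC, off=1): starts [29, 63, 89, 109, 155, 175] → cuts [30, 64, 90, 110, 156, 176]
  RvuV (CTCTAG, off=4): starts [2, 46, 70, 79, 117, 126, 142, 167] → cuts [6, 50, 74, 83, 121, 130, 146, 171]
  NpsIII (GCATC, off=5): starts [16, 24, 36, 57, 65, 122, 181] → cuts [21, 29, 41, 62, 70, 127, 186]

Pooled cuts: [6, 21, 29, 30, 41, 50, 62, 64, 70, 74, 83, 90, 110, 121, 127, 130, 146, 156, 171, 176, 186]

Fragments:
  6→21: 15 bp
  21→29: 8 bp
  29→30: 1 bp
  30→41: 11 bp
  41→50: 9 bp
  50→62: 12 bp
  62→64: 2 bp
  64→70: 6 bp
  70→74: 4 bp
  74→83: 9 bp
  83→90: 7 bp
  90→110: 20 bp
  110→121: 11 bp
  121→127: 6 bp
  127→130: 3 bp
  130→146: 16 bp
  146→156: 10 bp
  156→171: 15 bp
  171→176: 5 bp
  176→186: 10 bp
  186→6 (wrap): 187-186+6 = 7 bp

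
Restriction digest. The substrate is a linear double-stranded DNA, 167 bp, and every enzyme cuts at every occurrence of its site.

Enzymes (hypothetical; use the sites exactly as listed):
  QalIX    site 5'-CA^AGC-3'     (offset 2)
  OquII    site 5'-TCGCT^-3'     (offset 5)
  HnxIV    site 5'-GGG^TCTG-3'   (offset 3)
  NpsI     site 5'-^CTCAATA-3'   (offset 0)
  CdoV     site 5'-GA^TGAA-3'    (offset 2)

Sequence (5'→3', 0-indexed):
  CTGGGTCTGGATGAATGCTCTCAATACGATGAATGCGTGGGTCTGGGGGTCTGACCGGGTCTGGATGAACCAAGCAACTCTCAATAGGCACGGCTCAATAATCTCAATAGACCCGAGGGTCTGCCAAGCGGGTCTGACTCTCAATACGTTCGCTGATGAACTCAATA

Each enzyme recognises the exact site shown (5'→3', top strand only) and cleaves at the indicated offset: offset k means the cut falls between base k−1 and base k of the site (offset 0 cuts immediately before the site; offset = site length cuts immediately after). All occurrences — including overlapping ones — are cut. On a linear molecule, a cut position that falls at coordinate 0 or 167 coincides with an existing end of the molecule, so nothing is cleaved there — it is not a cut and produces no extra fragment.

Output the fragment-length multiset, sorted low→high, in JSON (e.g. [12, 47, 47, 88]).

Site scan:
  QalIX (CAAGC, off=2): starts [70, 124] → cuts [72, 126]
  OquII (TCGCT, off=5): starts [149] → cuts [154]
  HnxIV (GGGTCTG, off=3): starts [2, 38, 46, 56, 116, 129] → cuts [5, 41, 49, 59, 119, 132]
  NpsI (CTCAATA, off=0): starts [19, 79, 93, 102, 139, 160] → cuts [19, 79, 93, 102, 139, 160]
  CdoV (GATGAA, off=2): starts [9, 27, 63, 154] → cuts [11, 29, 65, 156]

Pooled cuts: [5, 11, 19, 29, 41, 49, 59, 65, 72, 79, 93, 102, 119, 126, 132, 139, 154, 156, 160]

Fragment lengths:
  [0,5): 5 bp
  [5,11): 6 bp
  [11,19): 8 bp
  [19,29): 10 bp
  [29,41): 12 bp
  [41,49): 8 bp
  [49,59): 10 bp
  [59,65): 6 bp
  [65,72): 7 bp
  [72,79): 7 bp
  [79,93): 14 bp
  [93,102): 9 bp
  [102,119): 17 bp
  [119,126): 7 bp
  [126,132): 6 bp
  [132,139): 7 bp
  [139,154): 15 bp
  [154,156): 2 bp
  [156,160): 4 bp
  [160,167): 7 bp

[2,4,5,6,6,6,7,7,7,7,7,8,8,9,10,10,12,14,15,17]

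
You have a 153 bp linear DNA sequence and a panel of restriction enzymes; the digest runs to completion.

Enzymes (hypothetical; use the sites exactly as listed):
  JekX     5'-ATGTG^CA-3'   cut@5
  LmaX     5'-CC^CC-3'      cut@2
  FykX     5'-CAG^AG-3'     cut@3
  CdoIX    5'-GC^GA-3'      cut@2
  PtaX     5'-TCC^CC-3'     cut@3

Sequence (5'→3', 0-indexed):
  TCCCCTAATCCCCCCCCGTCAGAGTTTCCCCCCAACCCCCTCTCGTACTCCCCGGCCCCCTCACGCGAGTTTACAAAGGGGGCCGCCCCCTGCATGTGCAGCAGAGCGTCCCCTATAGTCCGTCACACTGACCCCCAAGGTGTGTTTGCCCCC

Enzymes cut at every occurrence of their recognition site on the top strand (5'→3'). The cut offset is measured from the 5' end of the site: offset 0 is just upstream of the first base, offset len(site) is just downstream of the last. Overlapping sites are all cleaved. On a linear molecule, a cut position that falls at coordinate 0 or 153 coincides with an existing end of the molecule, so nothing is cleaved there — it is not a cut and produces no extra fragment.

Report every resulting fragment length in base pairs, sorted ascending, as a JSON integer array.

Per-enzyme occurrences:
  JekX (ATGTGCA, off=5): starts [93] → cuts [98]
  LmaX (CCCC, off=2): starts [1, 9, 10, 11, 12, 13, 27, 28, 29, 35, 36, 49, 55, 56, 85, 86, 109, 131, 132, 148, 149] → cuts [3, 11, 12, 13, 14, 15, 29, 30, 31, 37, 38, 51, 57, 58, 87, 88, 111, 133, 134, 150, 151]
  FykX (CAGAG, off=3): starts [19, 101] → cuts [22, 104]
  CdoIX (GCGA, off=2): starts [64] → cuts [66]
  PtaX (TCCCC, off=3): starts [0, 8, 26, 48, 108] → cuts [3, 11, 29, 51, 111]

Pooled cuts: [3, 11, 12, 13, 14, 15, 22, 29, 30, 31, 37, 38, 51, 57, 58, 66, 87, 88, 98, 104, 111, 133, 134, 150, 151]

Fragment lengths:
  [0,3): 3 bp
  [3,11): 8 bp
  [11,12): 1 bp
  [12,13): 1 bp
  [13,14): 1 bp
  [14,15): 1 bp
  [15,22): 7 bp
  [22,29): 7 bp
  [29,30): 1 bp
  [30,31): 1 bp
  [31,37): 6 bp
  [37,38): 1 bp
  [38,51): 13 bp
  [51,57): 6 bp
  [57,58): 1 bp
  [58,66): 8 bp
  [66,87): 21 bp
  [87,88): 1 bp
  [88,98): 10 bp
  [98,104): 6 bp
  [104,111): 7 bp
  [111,133): 22 bp
  [133,134): 1 bp
  [134,150): 16 bp
  [150,151): 1 bp
  [151,153): 2 bp

[1,1,1,1,1,1,1,1,1,1,1,2,3,6,6,6,7,7,7,8,8,10,13,16,21,22]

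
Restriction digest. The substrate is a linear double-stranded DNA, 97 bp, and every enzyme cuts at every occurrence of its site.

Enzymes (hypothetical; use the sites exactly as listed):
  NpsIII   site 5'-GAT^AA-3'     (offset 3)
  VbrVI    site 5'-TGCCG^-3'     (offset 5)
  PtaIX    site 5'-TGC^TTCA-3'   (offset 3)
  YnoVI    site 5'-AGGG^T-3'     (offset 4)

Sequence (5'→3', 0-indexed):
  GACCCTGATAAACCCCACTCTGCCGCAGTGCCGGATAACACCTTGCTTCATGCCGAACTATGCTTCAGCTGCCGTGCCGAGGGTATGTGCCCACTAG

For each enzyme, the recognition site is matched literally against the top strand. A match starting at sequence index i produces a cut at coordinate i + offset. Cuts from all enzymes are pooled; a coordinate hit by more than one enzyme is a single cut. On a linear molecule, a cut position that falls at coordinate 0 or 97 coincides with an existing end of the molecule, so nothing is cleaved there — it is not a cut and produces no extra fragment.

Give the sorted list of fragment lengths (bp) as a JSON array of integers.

Scan for sites:
  NpsIII GATAA/3: at [6, 33] ⇒ [9, 36]
  VbrVI TGCCG/5: at [20, 28, 50, 69, 74] ⇒ [25, 33, 55, 74, 79]
  PtaIX TGCTTCA/3: at [43, 60] ⇒ [46, 63]
  YnoVI AGGGT/4: at [79] ⇒ [83]

All cut coordinates (distinct, sorted): [9, 25, 33, 36, 46, 55, 63, 74, 79, 83]

Fragment lengths:
  [0,9): 9 bp
  [9,25): 16 bp
  [25,33): 8 bp
  [33,36): 3 bp
  [36,46): 10 bp
  [46,55): 9 bp
  [55,63): 8 bp
  [63,74): 11 bp
  [74,79): 5 bp
  [79,83): 4 bp
  [83,97): 14 bp

[3,4,5,8,8,9,9,10,11,14,16]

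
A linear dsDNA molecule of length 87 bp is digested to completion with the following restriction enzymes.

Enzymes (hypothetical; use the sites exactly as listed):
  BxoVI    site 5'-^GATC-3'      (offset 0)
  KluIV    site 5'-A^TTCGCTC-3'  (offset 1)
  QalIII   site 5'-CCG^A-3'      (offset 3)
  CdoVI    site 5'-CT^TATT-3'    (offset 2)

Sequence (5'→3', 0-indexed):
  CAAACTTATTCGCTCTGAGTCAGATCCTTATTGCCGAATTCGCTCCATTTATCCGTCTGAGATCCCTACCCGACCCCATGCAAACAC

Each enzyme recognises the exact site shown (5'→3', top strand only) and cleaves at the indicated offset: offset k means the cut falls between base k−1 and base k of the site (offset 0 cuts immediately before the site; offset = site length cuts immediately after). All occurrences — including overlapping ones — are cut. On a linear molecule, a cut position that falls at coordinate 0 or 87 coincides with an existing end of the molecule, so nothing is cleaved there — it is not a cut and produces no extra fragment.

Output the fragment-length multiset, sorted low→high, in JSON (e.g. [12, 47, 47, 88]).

[2,2,6,6,8,12,14,15,22]

Per-enzyme occurrences:
  BxoVI (GATC, off=0): starts [22, 60] → cuts [22, 60]
  KluIV (ATTCGCTC, off=1): starts [7, 37] → cuts [8, 38]
  QalIII (CCGA, off=3): starts [33, 69] → cuts [36, 72]
  CdoVI (CTTATT, off=2): starts [4, 26] → cuts [6, 28]

Pooled cuts: [6, 8, 22, 28, 36, 38, 60, 72]

Fragments:
  [0,6): 6 bp
  [6,8): 2 bp
  [8,22): 14 bp
  [22,28): 6 bp
  [28,36): 8 bp
  [36,38): 2 bp
  [38,60): 22 bp
  [60,72): 12 bp
  [72,87): 15 bp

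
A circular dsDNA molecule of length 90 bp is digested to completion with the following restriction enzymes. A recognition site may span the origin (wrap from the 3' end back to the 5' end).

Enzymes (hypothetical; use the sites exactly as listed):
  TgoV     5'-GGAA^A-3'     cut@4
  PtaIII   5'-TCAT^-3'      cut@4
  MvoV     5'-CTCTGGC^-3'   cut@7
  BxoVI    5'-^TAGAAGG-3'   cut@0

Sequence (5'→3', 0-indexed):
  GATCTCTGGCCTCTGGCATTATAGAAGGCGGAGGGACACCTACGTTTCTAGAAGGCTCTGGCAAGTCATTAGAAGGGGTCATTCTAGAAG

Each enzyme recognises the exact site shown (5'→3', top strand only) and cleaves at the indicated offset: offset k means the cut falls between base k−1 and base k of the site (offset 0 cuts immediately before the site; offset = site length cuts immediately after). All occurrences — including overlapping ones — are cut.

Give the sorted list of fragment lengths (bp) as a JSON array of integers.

Scan for sites:
  TgoV (GGAAA, off=4): no sites
  PtaIII (TCAT, off=4): starts [65, 78] → cuts [69, 82]
  MvoV (CTCTGGC, off=7): starts [3, 10, 55] → cuts [10, 17, 62]
  BxoVI (TAGAAGG, off=0): starts [21, 48, 69, 84] → cuts [21, 48, 69, 84]

All cut coordinates (distinct, sorted): [10, 17, 21, 48, 62, 69, 82, 84]

Fragments:
  10→17: 7 bp
  17→21: 4 bp
  21→48: 27 bp
  48→62: 14 bp
  62→69: 7 bp
  69→82: 13 bp
  82→84: 2 bp
  84→10 (wrap): 90-84+10 = 16 bp

[2,4,7,7,13,14,16,27]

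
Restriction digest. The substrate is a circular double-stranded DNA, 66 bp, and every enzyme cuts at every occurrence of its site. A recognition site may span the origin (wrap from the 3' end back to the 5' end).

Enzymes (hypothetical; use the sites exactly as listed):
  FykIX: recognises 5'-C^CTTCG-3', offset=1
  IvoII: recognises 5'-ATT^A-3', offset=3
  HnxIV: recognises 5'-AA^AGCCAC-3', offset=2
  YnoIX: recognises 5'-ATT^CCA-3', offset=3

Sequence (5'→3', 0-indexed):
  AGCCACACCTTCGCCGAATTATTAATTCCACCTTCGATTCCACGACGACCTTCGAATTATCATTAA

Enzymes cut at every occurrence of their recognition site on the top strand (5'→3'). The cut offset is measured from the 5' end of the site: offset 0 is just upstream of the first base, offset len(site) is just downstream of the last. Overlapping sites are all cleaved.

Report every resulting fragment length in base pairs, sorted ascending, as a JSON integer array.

Site scan:
  FykIX (CCTTCG, off=1): starts [7, 30, 48] → cuts [8, 31, 49]
  IvoII (ATTA, off=3): starts [17, 20, 55, 61] → cuts [20, 23, 58, 64]
  HnxIV (AAAGCCAC, off=2): starts [64] → cuts [0]
  YnoIX (ATTCCA, off=3): starts [24, 36] → cuts [27, 39]

All cut coordinates (distinct, sorted): [0, 8, 20, 23, 27, 31, 39, 49, 58, 64]

Fragments:
  0→8: 8 bp
  8→20: 12 bp
  20→23: 3 bp
  23→27: 4 bp
  27→31: 4 bp
  31→39: 8 bp
  39→49: 10 bp
  49→58: 9 bp
  58→64: 6 bp
  64→0 (wrap): 66-64+0 = 2 bp

[2,3,4,4,6,8,8,9,10,12]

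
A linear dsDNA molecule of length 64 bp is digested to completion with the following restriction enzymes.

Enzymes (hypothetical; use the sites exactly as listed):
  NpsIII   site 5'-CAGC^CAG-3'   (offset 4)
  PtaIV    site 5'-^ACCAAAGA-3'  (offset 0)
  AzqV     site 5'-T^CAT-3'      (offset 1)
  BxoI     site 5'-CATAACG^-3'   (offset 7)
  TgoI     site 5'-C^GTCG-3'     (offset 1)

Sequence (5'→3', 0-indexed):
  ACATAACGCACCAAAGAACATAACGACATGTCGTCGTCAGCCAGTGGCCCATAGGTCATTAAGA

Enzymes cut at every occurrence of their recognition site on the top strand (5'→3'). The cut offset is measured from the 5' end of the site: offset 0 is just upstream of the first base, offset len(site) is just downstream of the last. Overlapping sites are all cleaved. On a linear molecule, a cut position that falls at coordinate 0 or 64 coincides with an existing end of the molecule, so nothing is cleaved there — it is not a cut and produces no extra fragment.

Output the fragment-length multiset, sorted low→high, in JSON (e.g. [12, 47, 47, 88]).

[1,7,8,8,9,15,16]

Per-enzyme occurrences:
  NpsIII (CAGCCAG, off=4): starts [37] → cuts [41]
  PtaIV (ACCAAAGA, off=0): starts [9] → cuts [9]
  AzqV (TCAT, off=1): starts [55] → cuts [56]
  BxoI (CATAACG, off=7): starts [1, 18] → cuts [8, 25]
  TgoI (CGTCG, off=1): starts [31] → cuts [32]

Pooled cuts: [8, 9, 25, 32, 41, 56]

Fragments:
  [0,8): 8 bp
  [8,9): 1 bp
  [9,25): 16 bp
  [25,32): 7 bp
  [32,41): 9 bp
  [41,56): 15 bp
  [56,64): 8 bp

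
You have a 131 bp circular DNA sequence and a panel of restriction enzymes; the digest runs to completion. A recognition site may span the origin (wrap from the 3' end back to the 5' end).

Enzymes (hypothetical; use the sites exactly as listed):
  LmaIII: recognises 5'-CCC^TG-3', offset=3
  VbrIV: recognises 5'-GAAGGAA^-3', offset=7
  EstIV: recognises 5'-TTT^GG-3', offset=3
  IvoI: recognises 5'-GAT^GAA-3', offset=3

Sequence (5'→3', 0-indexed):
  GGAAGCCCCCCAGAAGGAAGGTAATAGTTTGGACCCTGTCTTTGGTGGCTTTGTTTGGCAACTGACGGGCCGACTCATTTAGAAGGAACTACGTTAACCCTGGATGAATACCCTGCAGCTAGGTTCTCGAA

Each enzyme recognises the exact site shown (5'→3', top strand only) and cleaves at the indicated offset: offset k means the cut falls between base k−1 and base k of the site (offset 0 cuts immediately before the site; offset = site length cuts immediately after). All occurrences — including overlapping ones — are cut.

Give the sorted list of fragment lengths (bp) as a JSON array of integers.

[5,6,7,8,11,12,13,15,22,32]

Per-enzyme occurrences:
  LmaIII (CCCTG, off=3): starts [33, 97, 110] → cuts [36, 100, 113]
  VbrIV (GAAGGAA, off=7): starts [12, 81, 128] → cuts [4, 19, 88]
  EstIV (TTTGG, off=3): starts [27, 40, 53] → cuts [30, 43, 56]
  IvoI (GATGAA, off=3): starts [102] → cuts [105]

Pooled cuts: [4, 19, 30, 36, 43, 56, 88, 100, 105, 113]

Fragment lengths:
  4→19: 15 bp
  19→30: 11 bp
  30→36: 6 bp
  36→43: 7 bp
  43→56: 13 bp
  56→88: 32 bp
  88→100: 12 bp
  100→105: 5 bp
  105→113: 8 bp
  113→4 (wrap): 131-113+4 = 22 bp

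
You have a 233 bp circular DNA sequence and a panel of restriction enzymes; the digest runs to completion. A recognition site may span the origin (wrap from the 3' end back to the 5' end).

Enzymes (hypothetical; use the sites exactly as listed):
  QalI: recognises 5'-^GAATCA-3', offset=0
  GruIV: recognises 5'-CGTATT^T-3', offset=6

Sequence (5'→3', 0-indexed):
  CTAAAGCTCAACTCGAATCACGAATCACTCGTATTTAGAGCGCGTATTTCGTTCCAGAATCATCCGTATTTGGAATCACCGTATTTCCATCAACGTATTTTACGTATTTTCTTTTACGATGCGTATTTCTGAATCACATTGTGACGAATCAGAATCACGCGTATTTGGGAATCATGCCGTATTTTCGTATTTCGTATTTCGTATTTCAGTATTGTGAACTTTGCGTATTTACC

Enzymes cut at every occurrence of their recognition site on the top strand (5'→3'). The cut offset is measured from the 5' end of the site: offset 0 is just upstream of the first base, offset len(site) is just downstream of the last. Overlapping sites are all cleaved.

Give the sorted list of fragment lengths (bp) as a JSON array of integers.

Per-enzyme occurrences:
  QalI GAATCA/0: at [14, 21, 56, 72, 130, 145, 151, 168] ⇒ [14, 21, 56, 72, 130, 145, 151, 168]
  GruIV CGTATTT/6: at [29, 42, 64, 79, 93, 102, 121, 159, 177, 185, 192, 199, 223] ⇒ [35, 48, 70, 85, 99, 108, 127, 165, 183, 191, 198, 205, 229]

All cut coordinates (distinct, sorted): [14, 21, 35, 48, 56, 70, 72, 85, 99, 108, 127, 130, 145, 151, 165, 168, 183, 191, 198, 205, 229]

Fragment lengths:
  14→21: 7 bp
  21→35: 14 bp
  35→48: 13 bp
  48→56: 8 bp
  56→70: 14 bp
  70→72: 2 bp
  72→85: 13 bp
  85→99: 14 bp
  99→108: 9 bp
  108→127: 19 bp
  127→130: 3 bp
  130→145: 15 bp
  145→151: 6 bp
  151→165: 14 bp
  165→168: 3 bp
  168→183: 15 bp
  183→191: 8 bp
  191→198: 7 bp
  198→205: 7 bp
  205→229: 24 bp
  229→14 (wrap): 233-229+14 = 18 bp

[2,3,3,6,7,7,7,8,8,9,13,13,14,14,14,14,15,15,18,19,24]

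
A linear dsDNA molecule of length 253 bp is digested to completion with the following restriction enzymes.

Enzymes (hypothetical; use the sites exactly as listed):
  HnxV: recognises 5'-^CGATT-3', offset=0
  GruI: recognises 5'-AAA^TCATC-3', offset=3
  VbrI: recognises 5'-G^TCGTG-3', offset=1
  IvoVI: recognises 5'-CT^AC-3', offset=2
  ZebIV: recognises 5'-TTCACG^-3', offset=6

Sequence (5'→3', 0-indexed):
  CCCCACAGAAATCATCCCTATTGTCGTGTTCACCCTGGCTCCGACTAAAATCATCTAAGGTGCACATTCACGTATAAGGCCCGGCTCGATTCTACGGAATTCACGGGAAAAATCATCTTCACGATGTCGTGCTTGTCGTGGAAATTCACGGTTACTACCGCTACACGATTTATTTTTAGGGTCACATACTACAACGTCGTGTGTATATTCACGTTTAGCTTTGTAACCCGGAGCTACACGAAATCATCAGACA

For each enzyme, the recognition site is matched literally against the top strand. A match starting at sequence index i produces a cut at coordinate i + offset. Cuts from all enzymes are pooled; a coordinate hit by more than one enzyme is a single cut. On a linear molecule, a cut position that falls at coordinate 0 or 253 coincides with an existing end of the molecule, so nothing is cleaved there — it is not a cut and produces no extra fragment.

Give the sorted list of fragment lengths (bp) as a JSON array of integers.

[3,3,6,6,6,7,7,8,9,10,11,11,12,12,14,15,17,22,22,25,27]

Scan for sites:
  HnxV CGATT/0: at [86, 165] ⇒ [86, 165]
  GruI AAATCATC/3: at [8, 47, 109, 240] ⇒ [11, 50, 112, 243]
  VbrI GTCGTG/1: at [22, 125, 134, 195] ⇒ [23, 126, 135, 196]
  IvoVI CTAC/2: at [91, 154, 160, 188, 233] ⇒ [93, 156, 162, 190, 235]
  ZebIV TTCACG/6: at [66, 99, 117, 144, 207] ⇒ [72, 105, 123, 150, 213]

Pooled cuts: [11, 23, 50, 72, 86, 93, 105, 112, 123, 126, 135, 150, 156, 162, 165, 190, 196, 213, 235, 243]

Fragments:
  [0,11): 11 bp
  [11,23): 12 bp
  [23,50): 27 bp
  [50,72): 22 bp
  [72,86): 14 bp
  [86,93): 7 bp
  [93,105): 12 bp
  [105,112): 7 bp
  [112,123): 11 bp
  [123,126): 3 bp
  [126,135): 9 bp
  [135,150): 15 bp
  [150,156): 6 bp
  [156,162): 6 bp
  [162,165): 3 bp
  [165,190): 25 bp
  [190,196): 6 bp
  [196,213): 17 bp
  [213,235): 22 bp
  [235,243): 8 bp
  [243,253): 10 bp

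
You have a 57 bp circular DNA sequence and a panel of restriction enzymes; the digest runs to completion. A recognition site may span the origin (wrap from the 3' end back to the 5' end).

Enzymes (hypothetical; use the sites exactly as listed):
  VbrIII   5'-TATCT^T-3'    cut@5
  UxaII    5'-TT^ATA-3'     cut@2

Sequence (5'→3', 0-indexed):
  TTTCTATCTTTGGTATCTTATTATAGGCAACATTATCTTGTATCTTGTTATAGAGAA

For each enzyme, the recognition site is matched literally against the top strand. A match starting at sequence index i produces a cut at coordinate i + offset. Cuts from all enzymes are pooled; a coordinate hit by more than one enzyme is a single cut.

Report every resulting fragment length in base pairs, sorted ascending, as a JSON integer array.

Site scan:
  VbrIII TATCTT/5: at [4, 13, 33, 40] ⇒ [9, 18, 38, 45]
  UxaII TTATA/2: at [20, 47] ⇒ [22, 49]

All cut coordinates (distinct, sorted): [9, 18, 22, 38, 45, 49]

Fragments:
  9→18: 9 bp
  18→22: 4 bp
  22→38: 16 bp
  38→45: 7 bp
  45→49: 4 bp
  49→9 (wrap): 57-49+9 = 17 bp

[4,4,7,9,16,17]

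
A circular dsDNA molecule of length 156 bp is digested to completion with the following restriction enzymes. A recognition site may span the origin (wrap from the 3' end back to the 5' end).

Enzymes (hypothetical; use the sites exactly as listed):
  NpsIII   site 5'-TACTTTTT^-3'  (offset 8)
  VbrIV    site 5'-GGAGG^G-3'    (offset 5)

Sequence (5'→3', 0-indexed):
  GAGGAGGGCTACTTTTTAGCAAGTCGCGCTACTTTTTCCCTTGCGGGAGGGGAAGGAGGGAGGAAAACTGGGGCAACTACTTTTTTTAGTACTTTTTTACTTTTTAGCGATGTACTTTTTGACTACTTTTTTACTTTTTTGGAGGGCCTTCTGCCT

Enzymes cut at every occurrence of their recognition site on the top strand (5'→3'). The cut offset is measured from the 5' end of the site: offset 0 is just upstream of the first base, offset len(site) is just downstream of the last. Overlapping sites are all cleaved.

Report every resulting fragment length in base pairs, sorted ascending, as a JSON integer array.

Scan for sites:
  NpsIII TACTTTTT/8: at [9, 29, 77, 89, 97, 112, 123, 131] ⇒ [17, 37, 85, 97, 105, 120, 131, 139]
  VbrIV GGAGGG/5: at [2, 45, 54, 140] ⇒ [7, 50, 59, 145]

Pooled cuts: [7, 17, 37, 50, 59, 85, 97, 105, 120, 131, 139, 145]

Fragments:
  7→17: 10 bp
  17→37: 20 bp
  37→50: 13 bp
  50→59: 9 bp
  59→85: 26 bp
  85→97: 12 bp
  97→105: 8 bp
  105→120: 15 bp
  120→131: 11 bp
  131→139: 8 bp
  139→145: 6 bp
  145→7 (wrap): 156-145+7 = 18 bp

[6,8,8,9,10,11,12,13,15,18,20,26]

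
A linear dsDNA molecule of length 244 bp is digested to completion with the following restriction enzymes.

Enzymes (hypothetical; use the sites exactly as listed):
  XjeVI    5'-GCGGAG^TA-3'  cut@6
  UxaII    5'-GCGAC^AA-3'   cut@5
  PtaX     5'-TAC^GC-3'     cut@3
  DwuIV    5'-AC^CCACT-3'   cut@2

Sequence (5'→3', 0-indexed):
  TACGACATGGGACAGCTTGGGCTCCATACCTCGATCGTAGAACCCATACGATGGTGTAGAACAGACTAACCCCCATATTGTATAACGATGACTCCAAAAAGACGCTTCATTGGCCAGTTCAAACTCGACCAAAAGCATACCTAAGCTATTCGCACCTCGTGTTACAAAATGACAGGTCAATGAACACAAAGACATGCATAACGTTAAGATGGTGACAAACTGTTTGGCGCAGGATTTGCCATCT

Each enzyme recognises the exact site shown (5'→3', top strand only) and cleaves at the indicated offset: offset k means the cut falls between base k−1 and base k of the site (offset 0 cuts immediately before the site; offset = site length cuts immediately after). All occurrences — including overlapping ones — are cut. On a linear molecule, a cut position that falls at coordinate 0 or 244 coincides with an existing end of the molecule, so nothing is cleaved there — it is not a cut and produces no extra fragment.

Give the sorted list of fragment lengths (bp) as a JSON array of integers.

Scan for sites:
  XjeVI (GCGGAGTA, off=6): no sites
  UxaII (GCGACAA, off=5): no sites
  PtaX (TACGC, off=3): no sites
  DwuIV (ACCCACT, off=2): no sites

All cut coordinates (distinct, sorted): ∅

Fragments:
  no cuts → one linear fragment of 244 bp

[244]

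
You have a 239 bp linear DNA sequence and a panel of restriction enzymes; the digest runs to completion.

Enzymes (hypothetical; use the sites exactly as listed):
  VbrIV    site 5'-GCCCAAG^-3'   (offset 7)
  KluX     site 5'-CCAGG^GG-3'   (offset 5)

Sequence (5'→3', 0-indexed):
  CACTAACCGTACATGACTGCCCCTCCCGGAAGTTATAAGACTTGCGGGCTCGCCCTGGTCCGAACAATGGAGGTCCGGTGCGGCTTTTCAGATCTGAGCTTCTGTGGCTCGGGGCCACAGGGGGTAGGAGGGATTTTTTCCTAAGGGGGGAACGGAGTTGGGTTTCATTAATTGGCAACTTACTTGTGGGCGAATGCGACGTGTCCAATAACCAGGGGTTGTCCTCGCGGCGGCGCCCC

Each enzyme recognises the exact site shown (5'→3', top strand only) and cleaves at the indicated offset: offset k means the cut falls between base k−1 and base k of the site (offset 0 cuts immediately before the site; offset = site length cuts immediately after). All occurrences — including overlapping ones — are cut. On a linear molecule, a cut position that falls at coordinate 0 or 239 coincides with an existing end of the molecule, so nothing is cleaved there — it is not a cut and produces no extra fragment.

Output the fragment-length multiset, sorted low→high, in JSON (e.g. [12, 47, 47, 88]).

[23,216]

Site scan:
  VbrIV (GCCCAAG, off=7): no sites
  KluX (CCAGGGG, off=5): starts [211] → cuts [216]

Pooled cuts: [216]

Fragments:
  [0,216): 216 bp
  [216,239): 23 bp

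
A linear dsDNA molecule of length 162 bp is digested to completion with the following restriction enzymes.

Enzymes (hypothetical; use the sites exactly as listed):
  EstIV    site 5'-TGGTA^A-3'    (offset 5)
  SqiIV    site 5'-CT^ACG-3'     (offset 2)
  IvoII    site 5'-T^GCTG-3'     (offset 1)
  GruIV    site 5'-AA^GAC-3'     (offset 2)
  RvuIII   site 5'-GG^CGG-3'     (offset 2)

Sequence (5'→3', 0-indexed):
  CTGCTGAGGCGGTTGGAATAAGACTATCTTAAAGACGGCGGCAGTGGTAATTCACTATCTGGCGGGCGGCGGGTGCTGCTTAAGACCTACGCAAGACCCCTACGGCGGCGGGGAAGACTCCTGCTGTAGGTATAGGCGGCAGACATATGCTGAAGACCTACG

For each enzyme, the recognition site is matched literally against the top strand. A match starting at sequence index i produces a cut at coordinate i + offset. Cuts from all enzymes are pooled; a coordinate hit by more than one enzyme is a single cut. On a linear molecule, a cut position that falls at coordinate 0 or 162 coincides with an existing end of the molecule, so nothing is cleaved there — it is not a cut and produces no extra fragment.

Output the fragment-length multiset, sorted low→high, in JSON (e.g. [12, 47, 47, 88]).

Scan for sites:
  EstIV TGGTAA/5: at [44] ⇒ [49]
  SqiIV CTACG/2: at [86, 99, 157] ⇒ [88, 101, 159]
  IvoII TGCTG/1: at [1, 73, 121, 147] ⇒ [2, 74, 122, 148]
  GruIV AAGAC/2: at [19, 31, 81, 92, 113, 152] ⇒ [21, 33, 83, 94, 115, 154]
  RvuIII GGCGG/2: at [7, 36, 60, 64, 67, 103, 106, 134] ⇒ [9, 38, 62, 66, 69, 105, 108, 136]

All cut coordinates (distinct, sorted): [2, 9, 21, 33, 38, 49, 62, 66, 69, 74, 83, 88, 94, 101, 105, 108, 115, 122, 136, 148, 154, 159]

Fragments:
  [0,2): 2 bp
  [2,9): 7 bp
  [9,21): 12 bp
  [21,33): 12 bp
  [33,38): 5 bp
  [38,49): 11 bp
  [49,62): 13 bp
  [62,66): 4 bp
  [66,69): 3 bp
  [69,74): 5 bp
  [74,83): 9 bp
  [83,88): 5 bp
  [88,94): 6 bp
  [94,101): 7 bp
  [101,105): 4 bp
  [105,108): 3 bp
  [108,115): 7 bp
  [115,122): 7 bp
  [122,136): 14 bp
  [136,148): 12 bp
  [148,154): 6 bp
  [154,159): 5 bp
  [159,162): 3 bp

[2,3,3,3,4,4,5,5,5,5,6,6,7,7,7,7,9,11,12,12,12,13,14]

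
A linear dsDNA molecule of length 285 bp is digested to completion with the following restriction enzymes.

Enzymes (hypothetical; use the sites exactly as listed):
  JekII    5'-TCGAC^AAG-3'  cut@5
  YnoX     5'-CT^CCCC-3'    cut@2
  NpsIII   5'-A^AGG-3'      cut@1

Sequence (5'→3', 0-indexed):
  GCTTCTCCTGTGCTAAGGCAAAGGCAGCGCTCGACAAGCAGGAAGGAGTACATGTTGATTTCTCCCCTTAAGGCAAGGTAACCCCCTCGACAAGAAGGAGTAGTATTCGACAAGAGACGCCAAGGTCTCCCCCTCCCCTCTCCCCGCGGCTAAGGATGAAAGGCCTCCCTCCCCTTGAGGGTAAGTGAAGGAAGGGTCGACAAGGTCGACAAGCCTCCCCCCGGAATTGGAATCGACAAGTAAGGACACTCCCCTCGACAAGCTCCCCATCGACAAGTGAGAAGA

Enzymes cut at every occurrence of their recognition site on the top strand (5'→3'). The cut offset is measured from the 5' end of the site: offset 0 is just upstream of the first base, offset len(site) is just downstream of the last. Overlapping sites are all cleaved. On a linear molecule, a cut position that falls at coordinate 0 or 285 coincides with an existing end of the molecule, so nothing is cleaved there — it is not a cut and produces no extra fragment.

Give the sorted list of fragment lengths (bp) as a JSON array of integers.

[1,4,4,5,5,5,6,6,6,6,7,7,8,8,8,8,9,9,10,10,11,11,11,14,15,16,16,18,20,21]

Site scan:
  JekII TCGACAAG/5: at [30, 86, 106, 196, 205, 232, 254, 269] ⇒ [35, 91, 111, 201, 210, 237, 259, 274]
  YnoX CTCCCC/2: at [61, 126, 132, 139, 168, 214, 248, 262] ⇒ [63, 128, 134, 141, 170, 216, 250, 264]
  NpsIII AAGG/1: at [14, 20, 42, 69, 74, 94, 121, 151, 159, 187, 191, 201, 241] ⇒ [15, 21, 43, 70, 75, 95, 122, 152, 160, 188, 192, 202, 242]

Pooled cuts: [15, 21, 35, 43, 63, 70, 75, 91, 95, 111, 122, 128, 134, 141, 152, 160, 170, 188, 192, 201, 202, 210, 216, 237, 242, 250, 259, 264, 274]

Fragment lengths:
  [0,15): 15 bp
  [15,21): 6 bp
  [21,35): 14 bp
  [35,43): 8 bp
  [43,63): 20 bp
  [63,70): 7 bp
  [70,75): 5 bp
  [75,91): 16 bp
  [91,95): 4 bp
  [95,111): 16 bp
  [111,122): 11 bp
  [122,128): 6 bp
  [128,134): 6 bp
  [134,141): 7 bp
  [141,152): 11 bp
  [152,160): 8 bp
  [160,170): 10 bp
  [170,188): 18 bp
  [188,192): 4 bp
  [192,201): 9 bp
  [201,202): 1 bp
  [202,210): 8 bp
  [210,216): 6 bp
  [216,237): 21 bp
  [237,242): 5 bp
  [242,250): 8 bp
  [250,259): 9 bp
  [259,264): 5 bp
  [264,274): 10 bp
  [274,285): 11 bp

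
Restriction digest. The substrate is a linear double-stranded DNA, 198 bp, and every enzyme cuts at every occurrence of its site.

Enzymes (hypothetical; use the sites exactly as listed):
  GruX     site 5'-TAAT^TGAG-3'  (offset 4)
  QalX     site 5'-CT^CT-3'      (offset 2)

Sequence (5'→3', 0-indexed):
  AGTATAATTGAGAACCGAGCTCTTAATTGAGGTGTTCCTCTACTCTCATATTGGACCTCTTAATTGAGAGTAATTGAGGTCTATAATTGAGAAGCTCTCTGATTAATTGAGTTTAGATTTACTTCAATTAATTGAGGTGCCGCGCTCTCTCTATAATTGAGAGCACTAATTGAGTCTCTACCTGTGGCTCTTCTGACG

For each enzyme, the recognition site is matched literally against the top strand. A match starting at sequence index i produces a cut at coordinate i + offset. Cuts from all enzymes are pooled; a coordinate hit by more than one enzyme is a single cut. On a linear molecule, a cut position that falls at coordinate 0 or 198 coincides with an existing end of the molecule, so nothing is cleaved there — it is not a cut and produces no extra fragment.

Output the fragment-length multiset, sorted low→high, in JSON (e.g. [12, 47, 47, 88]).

[2,2,2,5,6,6,7,7,8,9,9,9,10,12,12,13,13,13,14,14,25]

Per-enzyme occurrences:
  GruX TAATTGAG/4: at [4, 23, 60, 70, 83, 103, 128, 153, 166] ⇒ [8, 27, 64, 74, 87, 107, 132, 157, 170]
  QalX CTCT/2: at [19, 37, 42, 56, 94, 96, 144, 146, 148, 175, 187] ⇒ [21, 39, 44, 58, 96, 98, 146, 148, 150, 177, 189]

Pooled cuts: [8, 21, 27, 39, 44, 58, 64, 74, 87, 96, 98, 107, 132, 146, 148, 150, 157, 170, 177, 189]

Fragments:
  [0,8): 8 bp
  [8,21): 13 bp
  [21,27): 6 bp
  [27,39): 12 bp
  [39,44): 5 bp
  [44,58): 14 bp
  [58,64): 6 bp
  [64,74): 10 bp
  [74,87): 13 bp
  [87,96): 9 bp
  [96,98): 2 bp
  [98,107): 9 bp
  [107,132): 25 bp
  [132,146): 14 bp
  [146,148): 2 bp
  [148,150): 2 bp
  [150,157): 7 bp
  [157,170): 13 bp
  [170,177): 7 bp
  [177,189): 12 bp
  [189,198): 9 bp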